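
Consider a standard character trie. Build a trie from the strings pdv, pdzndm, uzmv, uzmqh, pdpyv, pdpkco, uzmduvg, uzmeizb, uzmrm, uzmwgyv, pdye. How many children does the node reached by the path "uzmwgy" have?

1

The children of the "uzmwgy" node are the distinct next characters among strings starting with "uzmwgy".
Characters that immediately follow "uzmwgy" among the stored strings: {v}.
That node has 1 child edge.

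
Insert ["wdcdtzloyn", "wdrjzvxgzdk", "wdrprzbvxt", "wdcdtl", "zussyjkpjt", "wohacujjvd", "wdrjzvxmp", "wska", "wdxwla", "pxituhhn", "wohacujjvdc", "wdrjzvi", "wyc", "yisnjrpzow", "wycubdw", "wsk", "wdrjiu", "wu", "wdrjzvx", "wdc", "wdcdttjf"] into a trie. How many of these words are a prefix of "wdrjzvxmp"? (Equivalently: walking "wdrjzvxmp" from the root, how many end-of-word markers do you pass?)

Traverse "wdrjzvxmp" character by character; count nodes along the way that are marked as word ends.
Prefixes of the query that are stored words: "wdrjzvx", "wdrjzvxmp"
Count: 2

2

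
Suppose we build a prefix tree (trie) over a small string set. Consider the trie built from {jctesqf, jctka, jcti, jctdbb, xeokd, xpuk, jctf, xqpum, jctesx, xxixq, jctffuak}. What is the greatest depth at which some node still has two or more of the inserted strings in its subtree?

5

The deepest shared node is where two words last agree before diverging.
e.g. "jctesqf" and "jctesx" share the prefix "jctes" of length 5; no pair shares a longer one.
Longest shared-prefix length: 5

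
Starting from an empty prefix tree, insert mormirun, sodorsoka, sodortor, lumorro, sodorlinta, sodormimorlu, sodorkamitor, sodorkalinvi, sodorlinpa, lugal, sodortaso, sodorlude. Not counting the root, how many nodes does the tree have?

Trace insertions, counting only characters that open a new branch:
  "mormirun" → 8 new (m, o, r, m, i, r, u, n)
  "sodorsoka" → 9 new (s, o, d, o, r, s, o, k, a)
  "sodortor" → prefix "sodor" already present; 3 new (t, o, r)
  "lumorro" → 7 new (l, u, m, o, r, r, o)
  "sodorlinta" → prefix "sodor" already present; 5 new (l, i, n, t, a)
  "sodormimorlu" → prefix "sodor" already present; 7 new (m, i, m, o, r, l, u)
  "sodorkamitor" → prefix "sodor" already present; 7 new (k, a, m, i, t, o, r)
  "sodorkalinvi" → prefix "sodorka" already present; 5 new (l, i, n, v, i)
  "sodorlinpa" → prefix "sodorlin" already present; 2 new (p, a)
  "lugal" → prefix "lu" already present; 3 new (g, a, l)
  "sodortaso" → prefix "sodort" already present; 3 new (a, s, o)
  "sodorlude" → prefix "sodorl" already present; 3 new (u, d, e)
Total nodes = 8 + 9 + 3 + 7 + 5 + 7 + 7 + 5 + 2 + 3 + 3 + 3 = 62

62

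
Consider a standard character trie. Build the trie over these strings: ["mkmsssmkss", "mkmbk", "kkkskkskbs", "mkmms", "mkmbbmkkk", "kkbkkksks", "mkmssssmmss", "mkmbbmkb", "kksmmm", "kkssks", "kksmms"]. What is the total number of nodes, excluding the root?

50

Count nodes per top-level branch (shared prefixes stored once):
  'k'-branch (kkbkkksks, kkkskkskbs, kksmmm, kksmms, kkssks): 25 nodes
  'm'-branch (mkmbbmkb, mkmbbmkkk, mkmbk, mkmms, mkmsssmkss, mkmssssmmss): 25 nodes
Sum: 50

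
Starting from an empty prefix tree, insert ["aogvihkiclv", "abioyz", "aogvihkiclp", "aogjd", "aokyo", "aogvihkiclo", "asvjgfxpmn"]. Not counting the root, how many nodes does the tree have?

Trace insertions, counting only characters that open a new branch:
  "aogvihkiclv" → 11 new (a, o, g, v, i, h, k, i, c, l, v)
  "abioyz" → prefix "a" already present; 5 new (b, i, o, y, z)
  "aogvihkiclp" → prefix "aogvihkicl" already present; 1 new (p)
  "aogjd" → prefix "aog" already present; 2 new (j, d)
  "aokyo" → prefix "ao" already present; 3 new (k, y, o)
  "aogvihkiclo" → prefix "aogvihkicl" already present; 1 new (o)
  "asvjgfxpmn" → prefix "a" already present; 9 new (s, v, j, g, f, x, p, m, n)
Total nodes = 11 + 5 + 1 + 2 + 3 + 1 + 9 = 32

32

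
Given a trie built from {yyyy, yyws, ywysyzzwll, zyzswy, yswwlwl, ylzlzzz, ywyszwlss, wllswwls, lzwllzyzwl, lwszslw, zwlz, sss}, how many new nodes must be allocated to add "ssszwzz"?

"sss" is already a path in the trie; the remaining "zwzz" must be added.
New nodes needed: |"ssszwzz"| − 3 = 7 − 3 = 4.

4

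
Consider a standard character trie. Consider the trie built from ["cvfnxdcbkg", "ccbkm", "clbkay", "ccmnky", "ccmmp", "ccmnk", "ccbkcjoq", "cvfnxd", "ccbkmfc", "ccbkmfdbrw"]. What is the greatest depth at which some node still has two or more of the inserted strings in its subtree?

6

Equivalently: take the maximum, over all pairs, of their longest common prefix length.
"ccbkmfc" and "ccbkmfdbrw" agree on "ccbkmf" (6 characters) before diverging; nothing deeper is shared.
Longest shared-prefix length: 6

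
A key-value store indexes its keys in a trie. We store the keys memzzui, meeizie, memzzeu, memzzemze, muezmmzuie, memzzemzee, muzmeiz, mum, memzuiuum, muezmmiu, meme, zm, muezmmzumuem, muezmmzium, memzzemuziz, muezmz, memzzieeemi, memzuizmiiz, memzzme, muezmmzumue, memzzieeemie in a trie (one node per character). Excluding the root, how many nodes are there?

Trace insertions, counting only characters that open a new branch:
  "memzzui" → 7 new (m, e, m, z, z, u, i)
  "meeizie" → prefix "me" already present; 5 new (e, i, z, i, e)
  "memzzeu" → prefix "memzz" already present; 2 new (e, u)
  "memzzemze" → prefix "memzze" already present; 3 new (m, z, e)
  "muezmmzuie" → prefix "m" already present; 9 new (u, e, z, m, m, z, u, i, e)
  "memzzemzee" → prefix "memzzemze" already present; 1 new (e)
  "muzmeiz" → prefix "mu" already present; 5 new (z, m, e, i, z)
  "mum" → prefix "mu" already present; 1 new (m)
  "memzuiuum" → prefix "memz" already present; 5 new (u, i, u, u, m)
  "muezmmiu" → prefix "muezmm" already present; 2 new (i, u)
  "meme" → prefix "mem" already present; 1 new (e)
  "zm" → 2 new (z, m)
  "muezmmzumuem" → prefix "muezmmzu" already present; 4 new (m, u, e, m)
  "muezmmzium" → prefix "muezmmz" already present; 3 new (i, u, m)
  "memzzemuziz" → prefix "memzzem" already present; 4 new (u, z, i, z)
  "muezmz" → prefix "muezm" already present; 1 new (z)
  "memzzieeemi" → prefix "memzz" already present; 6 new (i, e, e, e, m, i)
  "memzuizmiiz" → prefix "memzui" already present; 5 new (z, m, i, i, z)
  "memzzme" → prefix "memzz" already present; 2 new (m, e)
  "muezmmzumue" → prefix "muezmmzumue" already present; 0 new (none)
  "memzzieeemie" → prefix "memzzieeemi" already present; 1 new (e)
Total nodes = 7 + 5 + 2 + 3 + 9 + 1 + 5 + 1 + 5 + 2 + 1 + 2 + 4 + 3 + 4 + 1 + 6 + 5 + 2 + 0 + 1 = 69

69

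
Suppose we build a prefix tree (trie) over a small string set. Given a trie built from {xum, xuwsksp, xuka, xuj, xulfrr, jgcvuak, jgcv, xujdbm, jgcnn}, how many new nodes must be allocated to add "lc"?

"lc" shares no prefix with any stored word, so all 2 characters open new nodes.
2 − 0 = 2 new nodes.

2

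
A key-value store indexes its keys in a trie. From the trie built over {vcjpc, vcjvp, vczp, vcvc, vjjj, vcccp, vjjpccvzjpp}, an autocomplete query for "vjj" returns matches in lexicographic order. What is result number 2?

vjjpccvzjpp

Filter for "vjj…" and sort: "vjjj", "vjjpccvzjpp"
The 2nd is vjjpccvzjpp.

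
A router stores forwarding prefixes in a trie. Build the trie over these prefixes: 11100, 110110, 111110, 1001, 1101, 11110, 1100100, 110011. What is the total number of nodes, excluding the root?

Trace insertions, counting only characters that open a new branch:
  "11100" → 5 new (1, 1, 1, 0, 0)
  "110110" → prefix "11" already present; 4 new (0, 1, 1, 0)
  "111110" → prefix "111" already present; 3 new (1, 1, 0)
  "1001" → prefix "1" already present; 3 new (0, 0, 1)
  "1101" → prefix "1101" already present; 0 new (none)
  "11110" → prefix "1111" already present; 1 new (0)
  "1100100" → prefix "110" already present; 4 new (0, 1, 0, 0)
  "110011" → prefix "11001" already present; 1 new (1)
Total nodes = 5 + 4 + 3 + 3 + 0 + 1 + 4 + 1 = 21

21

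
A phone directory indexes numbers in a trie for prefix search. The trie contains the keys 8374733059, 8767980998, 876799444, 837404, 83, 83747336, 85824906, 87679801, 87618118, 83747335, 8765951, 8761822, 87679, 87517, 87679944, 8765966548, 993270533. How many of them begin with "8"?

16

Walk to "8"; the words in its subtree are exactly those with that prefix.
Words under "8": 83, 837404, 8374733059, 83747335, 83747336, 85824906, 87517, 87618118, 8761822, 8765951, 8765966548, 87679, 87679801, 8767980998, 87679944, 876799444
Count: 16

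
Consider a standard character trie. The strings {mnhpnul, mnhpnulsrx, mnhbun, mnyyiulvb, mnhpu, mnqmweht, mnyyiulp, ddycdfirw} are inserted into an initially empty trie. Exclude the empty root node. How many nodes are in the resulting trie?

37

Count nodes per top-level branch (shared prefixes stored once):
  'd'-branch (ddycdfirw): 9 nodes
  'm'-branch (mnhbun, mnhpnul, mnhpnulsrx, mnhpu, mnqmweht, mnyyiulp, mnyyiulvb): 28 nodes
Sum: 37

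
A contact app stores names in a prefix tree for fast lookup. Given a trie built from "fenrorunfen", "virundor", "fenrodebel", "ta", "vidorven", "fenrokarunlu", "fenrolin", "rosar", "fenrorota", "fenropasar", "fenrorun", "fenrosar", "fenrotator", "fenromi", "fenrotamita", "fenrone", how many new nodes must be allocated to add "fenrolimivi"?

4

"fenroli" is already a path in the trie; the remaining "mivi" must be added.
So 11 − 7 = 4 new nodes.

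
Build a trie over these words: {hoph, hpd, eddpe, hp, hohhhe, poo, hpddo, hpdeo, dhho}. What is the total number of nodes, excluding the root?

26

Insert word by word; a character creates a node only if that edge doesn't already exist:
  "hoph" → 4 new (h, o, p, h)
  "hpd" → prefix "h" already present; 2 new (p, d)
  "eddpe" → 5 new (e, d, d, p, e)
  "hp" → prefix "hp" already present; 0 new (none)
  "hohhhe" → prefix "ho" already present; 4 new (h, h, h, e)
  "poo" → 3 new (p, o, o)
  "hpddo" → prefix "hpd" already present; 2 new (d, o)
  "hpdeo" → prefix "hpd" already present; 2 new (e, o)
  "dhho" → 4 new (d, h, h, o)
Total nodes = 4 + 2 + 5 + 0 + 4 + 3 + 2 + 2 + 4 = 26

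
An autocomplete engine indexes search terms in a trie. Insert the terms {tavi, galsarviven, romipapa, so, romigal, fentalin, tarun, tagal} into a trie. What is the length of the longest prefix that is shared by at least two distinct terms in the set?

4

The deepest shared node is where two words last agree before diverging.
e.g. "romigal" and "romipapa" share the prefix "romi" of length 4; no pair shares a longer one.
Longest shared-prefix length: 4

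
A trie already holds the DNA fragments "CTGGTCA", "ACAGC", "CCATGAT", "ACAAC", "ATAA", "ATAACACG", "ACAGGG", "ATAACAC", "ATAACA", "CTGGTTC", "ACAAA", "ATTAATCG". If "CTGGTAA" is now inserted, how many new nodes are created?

The longest prefix of "CTGGTAA" already in the trie is "CTGGT" (length 5).
So 7 − 5 = 2 new nodes.

2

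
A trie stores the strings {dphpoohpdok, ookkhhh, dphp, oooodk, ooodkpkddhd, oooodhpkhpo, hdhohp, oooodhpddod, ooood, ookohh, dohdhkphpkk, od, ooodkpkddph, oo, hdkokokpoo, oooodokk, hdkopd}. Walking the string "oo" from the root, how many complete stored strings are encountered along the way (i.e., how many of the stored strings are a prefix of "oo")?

Check each prefix of "oo" against the stored set — each match is an end-marker on the path.
Prefixes of the query that are stored words: "oo"
Count: 1

1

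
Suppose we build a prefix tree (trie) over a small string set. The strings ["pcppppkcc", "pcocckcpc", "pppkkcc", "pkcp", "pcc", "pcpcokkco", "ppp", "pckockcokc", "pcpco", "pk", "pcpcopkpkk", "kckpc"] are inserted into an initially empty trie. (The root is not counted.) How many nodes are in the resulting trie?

50

Insert word by word; a character creates a node only if that edge doesn't already exist:
  "pcppppkcc" → 9 new (p, c, p, p, p, p, k, c, c)
  "pcocckcpc" → prefix "pc" already present; 7 new (o, c, c, k, c, p, c)
  "pppkkcc" → prefix "p" already present; 6 new (p, p, k, k, c, c)
  "pkcp" → prefix "p" already present; 3 new (k, c, p)
  "pcc" → prefix "pc" already present; 1 new (c)
  "pcpcokkco" → prefix "pcp" already present; 6 new (c, o, k, k, c, o)
  "ppp" → prefix "ppp" already present; 0 new (none)
  "pckockcokc" → prefix "pc" already present; 8 new (k, o, c, k, c, o, k, c)
  "pcpco" → prefix "pcpco" already present; 0 new (none)
  "pk" → prefix "pk" already present; 0 new (none)
  "pcpcopkpkk" → prefix "pcpco" already present; 5 new (p, k, p, k, k)
  "kckpc" → 5 new (k, c, k, p, c)
Total nodes = 9 + 7 + 6 + 3 + 1 + 6 + 0 + 8 + 0 + 0 + 5 + 5 = 50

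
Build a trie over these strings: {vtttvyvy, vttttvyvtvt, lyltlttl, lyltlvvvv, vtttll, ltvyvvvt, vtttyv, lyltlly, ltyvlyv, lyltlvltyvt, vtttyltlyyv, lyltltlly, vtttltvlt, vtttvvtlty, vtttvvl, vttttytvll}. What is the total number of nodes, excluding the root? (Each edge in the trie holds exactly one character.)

Insert word by word; a character creates a node only if that edge doesn't already exist:
  "vtttvyvy" → 8 new (v, t, t, t, v, y, v, y)
  "vttttvyvtvt" → prefix "vttt" already present; 7 new (t, v, y, v, t, v, t)
  "lyltlttl" → 8 new (l, y, l, t, l, t, t, l)
  "lyltlvvvv" → prefix "lyltl" already present; 4 new (v, v, v, v)
  "vtttll" → prefix "vttt" already present; 2 new (l, l)
  "ltvyvvvt" → prefix "l" already present; 7 new (t, v, y, v, v, v, t)
  "vtttyv" → prefix "vttt" already present; 2 new (y, v)
  "lyltlly" → prefix "lyltl" already present; 2 new (l, y)
  "ltyvlyv" → prefix "lt" already present; 5 new (y, v, l, y, v)
  "lyltlvltyvt" → prefix "lyltlv" already present; 5 new (l, t, y, v, t)
  "vtttyltlyyv" → prefix "vttty" already present; 6 new (l, t, l, y, y, v)
  "lyltltlly" → prefix "lyltlt" already present; 3 new (l, l, y)
  "vtttltvlt" → prefix "vtttl" already present; 4 new (t, v, l, t)
  "vtttvvtlty" → prefix "vtttv" already present; 5 new (v, t, l, t, y)
  "vtttvvl" → prefix "vtttvv" already present; 1 new (l)
  "vttttytvll" → prefix "vtttt" already present; 5 new (y, t, v, l, l)
Total nodes = 8 + 7 + 8 + 4 + 2 + 7 + 2 + 2 + 5 + 5 + 6 + 3 + 4 + 5 + 1 + 5 = 74

74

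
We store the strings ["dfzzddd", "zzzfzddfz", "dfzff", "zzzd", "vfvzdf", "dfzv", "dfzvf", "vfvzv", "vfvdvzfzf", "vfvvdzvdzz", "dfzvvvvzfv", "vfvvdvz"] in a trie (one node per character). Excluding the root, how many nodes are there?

Insert word by word; a character creates a node only if that edge doesn't already exist:
  "dfzzddd" → 7 new (d, f, z, z, d, d, d)
  "zzzfzddfz" → 9 new (z, z, z, f, z, d, d, f, z)
  "dfzff" → prefix "dfz" already present; 2 new (f, f)
  "zzzd" → prefix "zzz" already present; 1 new (d)
  "vfvzdf" → 6 new (v, f, v, z, d, f)
  "dfzv" → prefix "dfz" already present; 1 new (v)
  "dfzvf" → prefix "dfzv" already present; 1 new (f)
  "vfvzv" → prefix "vfvz" already present; 1 new (v)
  "vfvdvzfzf" → prefix "vfv" already present; 6 new (d, v, z, f, z, f)
  "vfvvdzvdzz" → prefix "vfv" already present; 7 new (v, d, z, v, d, z, z)
  "dfzvvvvzfv" → prefix "dfzv" already present; 6 new (v, v, v, z, f, v)
  "vfvvdvz" → prefix "vfvvd" already present; 2 new (v, z)
Total nodes = 7 + 9 + 2 + 1 + 6 + 1 + 1 + 1 + 6 + 7 + 6 + 2 = 49

49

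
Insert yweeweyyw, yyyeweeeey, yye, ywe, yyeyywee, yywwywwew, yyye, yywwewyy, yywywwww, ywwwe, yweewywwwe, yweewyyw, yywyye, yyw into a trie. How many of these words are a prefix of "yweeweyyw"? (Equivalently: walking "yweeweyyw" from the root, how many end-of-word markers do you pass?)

Walk "yweeweyyw" from the root; an end-of-word marker is hit whenever a stored word is a prefix of "yweeweyyw".
Prefixes of the query that are stored words: "ywe", "yweeweyyw"
Count: 2

2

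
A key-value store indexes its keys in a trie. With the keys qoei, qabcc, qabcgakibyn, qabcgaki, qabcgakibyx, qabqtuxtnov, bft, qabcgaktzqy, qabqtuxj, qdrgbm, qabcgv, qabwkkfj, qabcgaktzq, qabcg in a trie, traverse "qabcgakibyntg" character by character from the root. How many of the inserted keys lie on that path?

3

Traverse "qabcgakibyntg" character by character; count nodes along the way that are marked as word ends.
Prefixes of the query that are stored words: "qabcg", "qabcgaki", "qabcgakibyn"
Count: 3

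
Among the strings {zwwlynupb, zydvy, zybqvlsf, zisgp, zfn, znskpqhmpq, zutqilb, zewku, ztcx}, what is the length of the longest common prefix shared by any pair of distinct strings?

Equivalently: take the maximum, over all pairs, of their longest common prefix length.
"zybqvlsf" and "zydvy" agree on "zy" (2 characters) before diverging; nothing deeper is shared.
Longest shared-prefix length: 2

2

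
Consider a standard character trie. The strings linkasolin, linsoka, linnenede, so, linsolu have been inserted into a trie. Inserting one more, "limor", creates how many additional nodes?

3

The longest prefix of "limor" already in the trie is "li" (length 2).
New nodes needed: |"limor"| − 2 = 5 − 2 = 3.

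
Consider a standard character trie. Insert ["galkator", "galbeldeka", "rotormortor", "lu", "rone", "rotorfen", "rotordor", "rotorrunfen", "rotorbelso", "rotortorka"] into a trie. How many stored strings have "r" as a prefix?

Walk to "r"; the words in its subtree are exactly those with that prefix.
Words under "r": rone, rotorbelso, rotordor, rotorfen, rotormortor, rotorrunfen, rotortorka
Count: 7

7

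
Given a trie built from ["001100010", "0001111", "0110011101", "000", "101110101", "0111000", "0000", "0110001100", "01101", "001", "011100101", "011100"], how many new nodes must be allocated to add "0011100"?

3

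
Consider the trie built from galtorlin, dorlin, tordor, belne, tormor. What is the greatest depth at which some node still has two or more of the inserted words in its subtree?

3

Equivalently: take the maximum, over all pairs, of their longest common prefix length.
e.g. "tordor" and "tormor" share the prefix "tor" of length 3; no pair shares a longer one.
Longest shared-prefix length: 3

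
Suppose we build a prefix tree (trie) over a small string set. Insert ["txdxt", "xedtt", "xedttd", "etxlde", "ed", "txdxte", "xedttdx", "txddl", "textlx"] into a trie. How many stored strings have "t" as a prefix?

Filter for entries beginning with "t":
Matches: "textlx", "txddl", "txdxt", "txdxte"
Count: 4

4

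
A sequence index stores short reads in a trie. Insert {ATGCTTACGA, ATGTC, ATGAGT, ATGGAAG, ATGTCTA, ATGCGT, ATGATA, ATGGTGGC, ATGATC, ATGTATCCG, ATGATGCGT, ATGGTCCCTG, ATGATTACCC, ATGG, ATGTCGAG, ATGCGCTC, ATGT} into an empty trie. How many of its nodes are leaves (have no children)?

Leaves are exactly the stored words that no other stored word extends.
Those words: "ATGAGT", "ATGATA", "ATGATC", "ATGATGCGT", "ATGATTACCC", "ATGCGCTC", "ATGCGT", "ATGCTTACGA", "ATGGAAG", "ATGGTCCCTG", "ATGGTGGC", "ATGTATCCG", "ATGTCGAG", "ATGTCTA"
Leaf count: 14

14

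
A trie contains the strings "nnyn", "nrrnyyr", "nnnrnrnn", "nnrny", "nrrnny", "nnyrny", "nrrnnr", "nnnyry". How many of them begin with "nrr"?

Traverse to the node for "nrr", then collect every word in that subtree.
Matches: "nrrnnr", "nrrnny", "nrrnyyr"
Count: 3

3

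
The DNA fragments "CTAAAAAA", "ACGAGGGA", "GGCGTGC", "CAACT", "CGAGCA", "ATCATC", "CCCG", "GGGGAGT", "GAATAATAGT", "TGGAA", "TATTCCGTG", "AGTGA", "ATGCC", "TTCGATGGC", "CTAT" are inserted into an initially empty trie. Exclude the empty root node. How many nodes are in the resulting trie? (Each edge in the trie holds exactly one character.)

83

For each word, the new-node count is its length minus the longest prefix already in the trie:
  "CTAAAAAA" → 8 new (C, T, A, A, A, A, A, A)
  "ACGAGGGA" → 8 new (A, C, G, A, G, G, G, A)
  "GGCGTGC" → 7 new (G, G, C, G, T, G, C)
  "CAACT" → prefix "C" already present; 4 new (A, A, C, T)
  "CGAGCA" → prefix "C" already present; 5 new (G, A, G, C, A)
  "ATCATC" → prefix "A" already present; 5 new (T, C, A, T, C)
  "CCCG" → prefix "C" already present; 3 new (C, C, G)
  "GGGGAGT" → prefix "GG" already present; 5 new (G, G, A, G, T)
  "GAATAATAGT" → prefix "G" already present; 9 new (A, A, T, A, A, T, A, G, T)
  "TGGAA" → 5 new (T, G, G, A, A)
  "TATTCCGTG" → prefix "T" already present; 8 new (A, T, T, C, C, G, T, G)
  "AGTGA" → prefix "A" already present; 4 new (G, T, G, A)
  "ATGCC" → prefix "AT" already present; 3 new (G, C, C)
  "TTCGATGGC" → prefix "T" already present; 8 new (T, C, G, A, T, G, G, C)
  "CTAT" → prefix "CTA" already present; 1 new (T)
Total nodes = 8 + 8 + 7 + 4 + 5 + 5 + 3 + 5 + 9 + 5 + 8 + 4 + 3 + 8 + 1 = 83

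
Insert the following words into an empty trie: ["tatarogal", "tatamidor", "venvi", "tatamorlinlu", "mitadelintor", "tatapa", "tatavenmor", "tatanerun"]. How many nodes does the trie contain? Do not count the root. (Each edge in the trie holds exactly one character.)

51

Insert word by word; a character creates a node only if that edge doesn't already exist:
  "tatarogal" → 9 new (t, a, t, a, r, o, g, a, l)
  "tatamidor" → prefix "tata" already present; 5 new (m, i, d, o, r)
  "venvi" → 5 new (v, e, n, v, i)
  "tatamorlinlu" → prefix "tatam" already present; 7 new (o, r, l, i, n, l, u)
  "mitadelintor" → 12 new (m, i, t, a, d, e, l, i, n, t, o, r)
  "tatapa" → prefix "tata" already present; 2 new (p, a)
  "tatavenmor" → prefix "tata" already present; 6 new (v, e, n, m, o, r)
  "tatanerun" → prefix "tata" already present; 5 new (n, e, r, u, n)
Total nodes = 9 + 5 + 5 + 7 + 12 + 2 + 6 + 5 = 51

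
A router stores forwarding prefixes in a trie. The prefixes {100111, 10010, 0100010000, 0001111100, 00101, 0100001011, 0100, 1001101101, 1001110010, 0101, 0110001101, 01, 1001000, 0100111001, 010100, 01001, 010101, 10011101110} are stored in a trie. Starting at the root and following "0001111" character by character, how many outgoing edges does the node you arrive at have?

1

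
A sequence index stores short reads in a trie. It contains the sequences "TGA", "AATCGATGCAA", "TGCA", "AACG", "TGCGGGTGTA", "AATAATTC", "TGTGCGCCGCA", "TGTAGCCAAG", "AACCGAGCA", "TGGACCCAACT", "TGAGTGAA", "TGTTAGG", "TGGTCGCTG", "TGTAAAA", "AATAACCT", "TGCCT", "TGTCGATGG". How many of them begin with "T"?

Filter for entries beginning with "T":
Words under "T": TGA, TGAGTGAA, TGCA, TGCCT, TGCGGGTGTA, TGGACCCAACT, TGGTCGCTG, TGTAAAA, TGTAGCCAAG, TGTCGATGG, TGTGCGCCGCA, TGTTAGG
Count: 12

12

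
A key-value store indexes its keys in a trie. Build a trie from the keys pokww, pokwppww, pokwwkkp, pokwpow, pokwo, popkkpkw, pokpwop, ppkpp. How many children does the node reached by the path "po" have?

2

Walk "po" from the root, arriving at one node.
Characters that immediately follow "po" among the stored strings: {k, p}.
That node has 2 child edges.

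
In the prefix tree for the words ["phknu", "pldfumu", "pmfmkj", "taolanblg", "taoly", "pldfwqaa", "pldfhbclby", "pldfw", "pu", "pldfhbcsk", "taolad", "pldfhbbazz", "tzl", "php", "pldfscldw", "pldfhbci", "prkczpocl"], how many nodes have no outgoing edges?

A leaf is a node with no children — equivalently, the end of a word that is not a proper prefix of any other stored word.
Those words: "phknu", "php", "pldfhbbazz", "pldfhbci", "pldfhbclby", "pldfhbcsk", "pldfscldw", "pldfumu", "pldfwqaa", "pmfmkj", "prkczpocl", "pu", "taolad", "taolanblg", "taoly", "tzl"
Leaf count: 16

16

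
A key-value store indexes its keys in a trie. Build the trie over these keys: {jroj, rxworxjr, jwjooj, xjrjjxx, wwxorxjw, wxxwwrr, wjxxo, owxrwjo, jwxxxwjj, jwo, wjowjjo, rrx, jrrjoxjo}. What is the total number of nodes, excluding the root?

Count nodes per top-level branch (shared prefixes stored once):
  'j'-branch (jroj, jrrjoxjo, jwjooj, jwo, jwxxxwjj): 22 nodes
  'o'-branch (owxrwjo): 7 nodes
  'r'-branch (rrx, rxworxjr): 10 nodes
  'w'-branch (wjowjjo, wjxxo, wwxorxjw, wxxwwrr): 23 nodes
  'x'-branch (xjrjjxx): 7 nodes
Sum: 69

69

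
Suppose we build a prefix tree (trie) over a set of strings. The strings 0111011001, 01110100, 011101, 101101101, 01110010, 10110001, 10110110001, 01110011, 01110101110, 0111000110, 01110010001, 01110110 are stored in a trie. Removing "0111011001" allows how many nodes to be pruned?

2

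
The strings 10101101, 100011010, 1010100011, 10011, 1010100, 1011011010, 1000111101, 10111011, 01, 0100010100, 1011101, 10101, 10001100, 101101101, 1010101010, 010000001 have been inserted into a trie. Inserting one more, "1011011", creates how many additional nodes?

"1011011" is already a full path in the trie; only an end-marker is added.
No new nodes are needed: 0.

0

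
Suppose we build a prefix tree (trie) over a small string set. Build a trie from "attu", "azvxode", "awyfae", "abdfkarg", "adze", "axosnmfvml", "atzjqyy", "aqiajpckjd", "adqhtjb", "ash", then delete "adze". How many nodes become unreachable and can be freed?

2

Walk "adze" from the leaf back toward the root, removing each node that no remaining word uses.
The suffix "ze" (2 nodes) is used only by "adze"; the node for "ad" still has the child "q", so pruning stops there.
Nodes removed: 2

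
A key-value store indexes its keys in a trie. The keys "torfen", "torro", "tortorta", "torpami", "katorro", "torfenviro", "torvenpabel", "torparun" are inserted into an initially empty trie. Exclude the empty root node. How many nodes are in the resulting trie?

39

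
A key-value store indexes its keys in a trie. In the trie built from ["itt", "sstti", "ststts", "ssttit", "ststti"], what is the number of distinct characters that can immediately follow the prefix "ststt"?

Walk "ststt" from the root, arriving at one node.
Characters that immediately follow "ststt" among the stored strings: {i, s}.
That node has 2 child edges.

2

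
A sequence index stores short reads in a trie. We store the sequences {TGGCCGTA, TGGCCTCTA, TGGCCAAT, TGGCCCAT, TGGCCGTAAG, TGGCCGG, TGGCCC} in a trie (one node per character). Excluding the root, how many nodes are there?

21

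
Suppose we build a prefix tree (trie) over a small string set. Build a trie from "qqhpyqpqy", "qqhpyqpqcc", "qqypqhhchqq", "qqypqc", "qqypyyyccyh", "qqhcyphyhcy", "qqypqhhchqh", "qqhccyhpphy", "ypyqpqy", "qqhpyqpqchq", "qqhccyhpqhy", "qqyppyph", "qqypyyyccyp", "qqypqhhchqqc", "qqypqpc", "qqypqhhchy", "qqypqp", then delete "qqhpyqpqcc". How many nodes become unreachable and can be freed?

After clearing the end-marker at "qqhpyqpqcc", prune upward until reaching a node still needed by another word.
The suffix "c" (1 node) is used only by "qqhpyqpqcc"; the node for "qqhpyqpqc" still has the child "h", so pruning stops there.
Nodes removed: 1

1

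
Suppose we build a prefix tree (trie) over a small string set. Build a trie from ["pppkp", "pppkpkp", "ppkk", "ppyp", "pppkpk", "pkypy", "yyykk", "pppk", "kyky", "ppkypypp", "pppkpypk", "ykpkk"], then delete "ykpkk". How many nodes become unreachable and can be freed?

After clearing the end-marker at "ykpkk", prune upward until reaching a node still needed by another word.
The suffix "kpkk" (4 nodes) is used only by "ykpkk"; the node for "y" still has the child "y", so pruning stops there.
Nodes removed: 4

4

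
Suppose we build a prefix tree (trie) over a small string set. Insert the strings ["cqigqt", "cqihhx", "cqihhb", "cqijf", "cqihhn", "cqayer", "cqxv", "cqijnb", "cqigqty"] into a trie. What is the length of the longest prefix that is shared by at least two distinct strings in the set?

6

Equivalently: take the maximum, over all pairs, of their longest common prefix length.
e.g. "cqigqt" and "cqigqty" share the prefix "cqigqt" of length 6; no pair shares a longer one.
Longest shared-prefix length: 6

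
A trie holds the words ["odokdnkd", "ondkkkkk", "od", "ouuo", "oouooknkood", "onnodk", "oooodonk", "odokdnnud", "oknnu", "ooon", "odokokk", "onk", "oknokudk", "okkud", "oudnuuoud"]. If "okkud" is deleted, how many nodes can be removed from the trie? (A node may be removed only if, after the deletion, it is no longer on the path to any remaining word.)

After clearing the end-marker at "okkud", prune upward until reaching a node still needed by another word.
The suffix "kud" (3 nodes) is used only by "okkud"; the node for "ok" still has the child "n", so pruning stops there.
Nodes removed: 3

3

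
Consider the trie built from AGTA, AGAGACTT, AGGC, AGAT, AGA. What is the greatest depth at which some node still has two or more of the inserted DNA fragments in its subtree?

3

Equivalently: take the maximum, over all pairs, of their longest common prefix length.
e.g. "AGA" and "AGAGACTT" share the prefix "AGA" of length 3; no pair shares a longer one.
Longest shared-prefix length: 3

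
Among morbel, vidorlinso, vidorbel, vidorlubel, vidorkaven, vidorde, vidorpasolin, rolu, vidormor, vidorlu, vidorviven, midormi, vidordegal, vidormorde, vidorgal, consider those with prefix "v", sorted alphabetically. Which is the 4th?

DFS of the "v" subtree visits, in order: "vidorbel", "vidorde", "vidordegal", "vidorgal", "vidorkaven", "vidorlinso", "vidorlu", "vidorlubel", "vidormor", "vidormorde", "vidorpasolin", "vidorviven"
Position 4: vidorgal

vidorgal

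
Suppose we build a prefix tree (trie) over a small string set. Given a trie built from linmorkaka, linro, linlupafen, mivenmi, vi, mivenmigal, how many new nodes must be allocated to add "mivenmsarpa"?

5

Walking "mivenmsarpa" from the root, the first 6 characters ("mivenm") follow existing edges; "s" is the first miss.
So 11 − 6 = 5 new nodes.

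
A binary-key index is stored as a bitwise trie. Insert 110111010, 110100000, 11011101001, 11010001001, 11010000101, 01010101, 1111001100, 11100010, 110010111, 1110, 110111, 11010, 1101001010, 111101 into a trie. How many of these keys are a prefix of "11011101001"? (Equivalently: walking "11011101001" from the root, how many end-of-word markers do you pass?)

Walk "11011101001" from the root; an end-of-word marker is hit whenever a stored word is a prefix of "11011101001".
Prefixes of the query that are stored words: "110111", "110111010", "11011101001"
Count: 3

3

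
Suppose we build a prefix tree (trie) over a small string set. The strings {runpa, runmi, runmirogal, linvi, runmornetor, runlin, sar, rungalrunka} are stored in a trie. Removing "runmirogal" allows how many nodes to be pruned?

5

Walk "runmirogal" from the leaf back toward the root, removing each node that no remaining word uses.
The suffix "rogal" (5 nodes) is used only by "runmirogal"; "runmi" is itself a stored word, so pruning stops there.
Nodes removed: 5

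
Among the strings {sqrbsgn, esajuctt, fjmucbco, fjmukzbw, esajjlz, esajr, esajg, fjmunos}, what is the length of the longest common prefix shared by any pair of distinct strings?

4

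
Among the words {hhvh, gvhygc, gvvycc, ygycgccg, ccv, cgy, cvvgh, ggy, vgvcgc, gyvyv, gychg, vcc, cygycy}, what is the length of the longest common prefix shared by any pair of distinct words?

2

The deepest shared node is where two words last agree before diverging.
e.g. "gvhygc" and "gvvycc" share the prefix "gv" of length 2; no pair shares a longer one.
Longest shared-prefix length: 2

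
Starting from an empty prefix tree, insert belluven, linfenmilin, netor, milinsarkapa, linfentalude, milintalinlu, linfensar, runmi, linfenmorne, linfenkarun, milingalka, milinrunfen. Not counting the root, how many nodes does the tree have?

77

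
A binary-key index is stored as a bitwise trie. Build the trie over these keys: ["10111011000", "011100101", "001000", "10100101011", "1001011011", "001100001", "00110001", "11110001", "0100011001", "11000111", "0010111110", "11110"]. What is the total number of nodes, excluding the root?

75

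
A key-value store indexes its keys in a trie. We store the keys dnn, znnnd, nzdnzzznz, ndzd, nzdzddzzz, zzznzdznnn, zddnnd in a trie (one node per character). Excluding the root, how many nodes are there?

Insert word by word; a character creates a node only if that edge doesn't already exist:
  "dnn" → 3 new (d, n, n)
  "znnnd" → 5 new (z, n, n, n, d)
  "nzdnzzznz" → 9 new (n, z, d, n, z, z, z, n, z)
  "ndzd" → prefix "n" already present; 3 new (d, z, d)
  "nzdzddzzz" → prefix "nzd" already present; 6 new (z, d, d, z, z, z)
  "zzznzdznnn" → prefix "z" already present; 9 new (z, z, n, z, d, z, n, n, n)
  "zddnnd" → prefix "z" already present; 5 new (d, d, n, n, d)
Total nodes = 3 + 5 + 9 + 3 + 6 + 9 + 5 = 40

40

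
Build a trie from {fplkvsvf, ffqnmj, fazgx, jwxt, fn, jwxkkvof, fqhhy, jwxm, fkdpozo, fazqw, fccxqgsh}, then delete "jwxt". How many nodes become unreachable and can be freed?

After clearing the end-marker at "jwxt", prune upward until reaching a node still needed by another word.
The suffix "t" (1 node) is used only by "jwxt"; the node for "jwx" still has the child "k", so pruning stops there.
Nodes removed: 1

1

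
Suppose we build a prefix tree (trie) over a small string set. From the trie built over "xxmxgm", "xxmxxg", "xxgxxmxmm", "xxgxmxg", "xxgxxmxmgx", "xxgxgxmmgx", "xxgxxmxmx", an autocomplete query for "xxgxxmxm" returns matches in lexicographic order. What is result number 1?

Filter for "xxgxxmxm…" and sort: "xxgxxmxmgx", "xxgxxmxmm", "xxgxxmxmx"
The 1st is xxgxxmxmgx.

xxgxxmxmgx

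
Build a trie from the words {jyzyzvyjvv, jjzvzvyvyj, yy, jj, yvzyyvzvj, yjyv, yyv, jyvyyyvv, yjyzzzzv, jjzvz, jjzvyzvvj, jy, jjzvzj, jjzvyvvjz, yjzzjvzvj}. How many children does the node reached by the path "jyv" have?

The children of the "jyv" node are the distinct next characters among strings starting with "jyv".
Distinct next characters after "jyv": y.
That node has 1 child edge.

1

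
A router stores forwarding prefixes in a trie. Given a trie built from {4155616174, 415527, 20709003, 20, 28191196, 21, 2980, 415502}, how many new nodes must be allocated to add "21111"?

3

"21" is already a path in the trie; the remaining "111" must be added.
Each of the 3 remaining characters creates one node.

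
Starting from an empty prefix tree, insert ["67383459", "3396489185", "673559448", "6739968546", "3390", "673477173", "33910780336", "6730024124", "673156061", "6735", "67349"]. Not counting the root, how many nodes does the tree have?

For each word, the new-node count is its length minus the longest prefix already in the trie:
  "67383459" → 8 new (6, 7, 3, 8, 3, 4, 5, 9)
  "3396489185" → 10 new (3, 3, 9, 6, 4, 8, 9, 1, 8, 5)
  "673559448" → prefix "673" already present; 6 new (5, 5, 9, 4, 4, 8)
  "6739968546" → prefix "673" already present; 7 new (9, 9, 6, 8, 5, 4, 6)
  "3390" → prefix "339" already present; 1 new (0)
  "673477173" → prefix "673" already present; 6 new (4, 7, 7, 1, 7, 3)
  "33910780336" → prefix "339" already present; 8 new (1, 0, 7, 8, 0, 3, 3, 6)
  "6730024124" → prefix "673" already present; 7 new (0, 0, 2, 4, 1, 2, 4)
  "673156061" → prefix "673" already present; 6 new (1, 5, 6, 0, 6, 1)
  "6735" → prefix "6735" already present; 0 new (none)
  "67349" → prefix "6734" already present; 1 new (9)
Total nodes = 8 + 10 + 6 + 7 + 1 + 6 + 8 + 7 + 6 + 0 + 1 = 60

60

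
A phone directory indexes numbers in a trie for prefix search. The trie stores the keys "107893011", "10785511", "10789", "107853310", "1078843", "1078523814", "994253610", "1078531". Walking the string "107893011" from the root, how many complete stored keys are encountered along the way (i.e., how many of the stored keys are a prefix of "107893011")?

Walk "107893011" from the root; an end-of-word marker is hit whenever a stored word is a prefix of "107893011".
Prefixes of the query that are stored words: "10789", "107893011"
Count: 2

2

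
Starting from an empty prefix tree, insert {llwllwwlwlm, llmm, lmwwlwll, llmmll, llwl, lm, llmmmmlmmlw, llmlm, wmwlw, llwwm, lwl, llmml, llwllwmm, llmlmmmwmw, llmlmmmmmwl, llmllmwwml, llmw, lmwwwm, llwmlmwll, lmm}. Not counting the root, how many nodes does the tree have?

67

Trace insertions, counting only characters that open a new branch:
  "llwllwwlwlm" → 11 new (l, l, w, l, l, w, w, l, w, l, m)
  "llmm" → prefix "ll" already present; 2 new (m, m)
  "lmwwlwll" → prefix "l" already present; 7 new (m, w, w, l, w, l, l)
  "llmmll" → prefix "llmm" already present; 2 new (l, l)
  "llwl" → prefix "llwl" already present; 0 new (none)
  "lm" → prefix "lm" already present; 0 new (none)
  "llmmmmlmmlw" → prefix "llmm" already present; 7 new (m, m, l, m, m, l, w)
  "llmlm" → prefix "llm" already present; 2 new (l, m)
  "wmwlw" → 5 new (w, m, w, l, w)
  "llwwm" → prefix "llw" already present; 2 new (w, m)
  "lwl" → prefix "l" already present; 2 new (w, l)
  "llmml" → prefix "llmml" already present; 0 new (none)
  "llwllwmm" → prefix "llwllw" already present; 2 new (m, m)
  "llmlmmmwmw" → prefix "llmlm" already present; 5 new (m, m, w, m, w)
  "llmlmmmmmwl" → prefix "llmlmmm" already present; 4 new (m, m, w, l)
  "llmllmwwml" → prefix "llml" already present; 6 new (l, m, w, w, m, l)
  "llmw" → prefix "llm" already present; 1 new (w)
  "lmwwwm" → prefix "lmww" already present; 2 new (w, m)
  "llwmlmwll" → prefix "llw" already present; 6 new (m, l, m, w, l, l)
  "lmm" → prefix "lm" already present; 1 new (m)
Total nodes = 11 + 2 + 7 + 2 + 0 + 0 + 7 + 2 + 5 + 2 + 2 + 0 + 2 + 5 + 4 + 6 + 1 + 2 + 6 + 1 = 67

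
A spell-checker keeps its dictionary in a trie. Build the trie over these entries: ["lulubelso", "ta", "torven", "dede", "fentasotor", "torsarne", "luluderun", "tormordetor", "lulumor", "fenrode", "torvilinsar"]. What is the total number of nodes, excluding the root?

62

Count nodes per top-level branch (shared prefixes stored once):
  'd'-branch (dede): 4 nodes
  'f'-branch (fenrode, fentasotor): 14 nodes
  'l'-branch (lulubelso, luluderun, lulumor): 17 nodes
  't'-branch (ta, tormordetor, torsarne, torven, torvilinsar): 27 nodes
Sum: 62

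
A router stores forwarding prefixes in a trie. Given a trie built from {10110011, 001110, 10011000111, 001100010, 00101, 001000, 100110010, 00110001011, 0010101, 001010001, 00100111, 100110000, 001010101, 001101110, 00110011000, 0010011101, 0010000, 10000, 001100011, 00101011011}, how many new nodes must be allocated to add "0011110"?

2

The longest prefix of "0011110" already in the trie is "00111" (length 5).
New nodes needed: |"0011110"| − 5 = 7 − 5 = 2.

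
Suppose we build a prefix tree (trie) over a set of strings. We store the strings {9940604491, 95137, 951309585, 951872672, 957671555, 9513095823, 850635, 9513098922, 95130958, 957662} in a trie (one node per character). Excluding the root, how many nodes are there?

46

Insert word by word; a character creates a node only if that edge doesn't already exist:
  "9940604491" → 10 new (9, 9, 4, 0, 6, 0, 4, 4, 9, 1)
  "95137" → prefix "9" already present; 4 new (5, 1, 3, 7)
  "951309585" → prefix "9513" already present; 5 new (0, 9, 5, 8, 5)
  "951872672" → prefix "951" already present; 6 new (8, 7, 2, 6, 7, 2)
  "957671555" → prefix "95" already present; 7 new (7, 6, 7, 1, 5, 5, 5)
  "9513095823" → prefix "95130958" already present; 2 new (2, 3)
  "850635" → 6 new (8, 5, 0, 6, 3, 5)
  "9513098922" → prefix "951309" already present; 4 new (8, 9, 2, 2)
  "95130958" → prefix "95130958" already present; 0 new (none)
  "957662" → prefix "9576" already present; 2 new (6, 2)
Total nodes = 10 + 4 + 5 + 6 + 7 + 2 + 6 + 4 + 0 + 2 = 46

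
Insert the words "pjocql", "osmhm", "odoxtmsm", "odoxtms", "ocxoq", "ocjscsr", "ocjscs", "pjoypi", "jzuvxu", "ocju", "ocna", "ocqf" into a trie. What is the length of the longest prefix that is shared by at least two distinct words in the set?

7

Equivalently: take the maximum, over all pairs, of their longest common prefix length.
e.g. "odoxtms" and "odoxtmsm" share the prefix "odoxtms" of length 7; no pair shares a longer one.
Longest shared-prefix length: 7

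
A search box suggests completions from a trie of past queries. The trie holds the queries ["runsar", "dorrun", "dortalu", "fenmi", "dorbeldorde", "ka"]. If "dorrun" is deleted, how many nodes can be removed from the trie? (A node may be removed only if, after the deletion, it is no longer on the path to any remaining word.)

3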